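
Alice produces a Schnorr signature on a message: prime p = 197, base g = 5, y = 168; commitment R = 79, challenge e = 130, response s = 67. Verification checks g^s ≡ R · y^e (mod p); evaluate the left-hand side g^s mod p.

194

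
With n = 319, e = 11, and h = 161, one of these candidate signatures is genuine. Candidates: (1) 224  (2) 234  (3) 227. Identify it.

Candidate 1: Squares mod 319: 224^1≡224, 224^2≡93, 224^4≡36, 224^8≡20; 11 = 8 + 2 + 1, so 224^11 ≡ 20·93·224 ≡ 26 (mod 319)
Candidate 2: Squares mod 319: 234^1≡234, 234^2≡207, 234^4≡103, 234^8≡82; 11 = 8 + 2 + 1, so 234^11 ≡ 82·207·234 ≡ 47 (mod 319)
Candidate 3: Squares mod 319: 227^1≡227, 227^2≡170, 227^4≡190, 227^8≡53; 11 = 8 + 2 + 1, so 227^11 ≡ 53·170·227 ≡ 161 (mod 319)
  → matches h = 161

3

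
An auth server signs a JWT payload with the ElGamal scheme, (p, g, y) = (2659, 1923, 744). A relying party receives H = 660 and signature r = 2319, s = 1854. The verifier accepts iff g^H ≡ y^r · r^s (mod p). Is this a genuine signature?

forged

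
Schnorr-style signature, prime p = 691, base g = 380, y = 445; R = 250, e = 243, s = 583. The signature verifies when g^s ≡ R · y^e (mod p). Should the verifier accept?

reject

g^s mod p:
380^2 = 144400 ≡ 672
380^4 ≡ 672^2 = 451584 ≡ 361
380^8 ≡ 361^2 = 130321 ≡ 413
380^16 ≡ 413^2 = 170569 ≡ 583
380^32 ≡ 583^2 = 339889 ≡ 608
380^64 ≡ 608^2 = 369664 ≡ 670
380^128 ≡ 670^2 = 448900 ≡ 441
380^256 ≡ 441^2 = 194481 ≡ 310
380^512 ≡ 310^2 = 96100 ≡ 51
583 = 512 + 64 + 4 + 2 + 1, so 380^583 ≡ 51·670·361·672·380 ≡ 278 (mod 691)
R · y^e mod p:
445^2 = 198025 ≡ 399
445^4 ≡ 399^2 = 159201 ≡ 271
445^8 ≡ 271^2 = 73441 ≡ 195
445^16 ≡ 195^2 = 38025 ≡ 20
445^32 ≡ 20^2 = 400
445^64 ≡ 400^2 = 160000 ≡ 379
445^128 ≡ 379^2 = 143641 ≡ 604
243 = 128 + 64 + 32 + 16 + 2 + 1, so 445^243 ≡ 604·379·400·20·399·445 ≡ 604 (mod 691)
250·604 = 151000 ≡ 362 (mod 691)
278 ≠ 362; the check fails.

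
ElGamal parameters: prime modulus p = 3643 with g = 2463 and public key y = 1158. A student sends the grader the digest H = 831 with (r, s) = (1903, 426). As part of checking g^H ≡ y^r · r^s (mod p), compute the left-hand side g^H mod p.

2144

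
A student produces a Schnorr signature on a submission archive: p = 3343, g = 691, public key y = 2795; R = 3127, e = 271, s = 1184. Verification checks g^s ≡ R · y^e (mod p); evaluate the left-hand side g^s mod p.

3020

691^1184 mod 3343 = 3020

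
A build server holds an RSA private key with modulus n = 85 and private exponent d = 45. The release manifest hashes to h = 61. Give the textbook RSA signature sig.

11

h^2 ≡ 61^2 = 3721 ≡ 66
h^4 ≡ 66^2 = 4356 ≡ 21
h^8 ≡ 21^2 = 441 ≡ 16
h^16 ≡ 16^2 = 256 ≡ 1
h^32 ≡ 1^2 = 1
45 = 32 + 8 + 4 + 1, so h^45 ≡ 1·16·21·61 ≡ 11 (mod 85)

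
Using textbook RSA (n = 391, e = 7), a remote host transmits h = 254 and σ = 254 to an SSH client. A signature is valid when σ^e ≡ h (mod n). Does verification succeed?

Squares mod 391: σ^1≡254, σ^2≡1, σ^4≡1
7 = 4 + 2 + 1, so σ^7 ≡ 1·1·254 ≡ 254 (mod 391)
Since 254 equals the digest 254, verification succeeds.

passes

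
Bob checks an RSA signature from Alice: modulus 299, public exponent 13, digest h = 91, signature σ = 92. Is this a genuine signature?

forged

σ^13 mod 299 = 92
The recovered value 92 does not match the digest 91.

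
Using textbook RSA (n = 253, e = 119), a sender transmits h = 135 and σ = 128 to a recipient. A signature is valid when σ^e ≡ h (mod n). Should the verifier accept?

reject

σ^2 ≡ 128^2 = 16384 ≡ 192
σ^4 ≡ 192^2 = 36864 ≡ 179
σ^8 ≡ 179^2 = 32041 ≡ 163
σ^16 ≡ 163^2 = 26569 ≡ 4
σ^32 ≡ 4^2 = 16
σ^64 ≡ 16^2 = 256 ≡ 3
119 = 64 + 32 + 16 + 4 + 2 + 1, so σ^119 ≡ 3·16·4·179·192·128 ≡ 118 (mod 253)
The recovered value 118 does not match the digest 135.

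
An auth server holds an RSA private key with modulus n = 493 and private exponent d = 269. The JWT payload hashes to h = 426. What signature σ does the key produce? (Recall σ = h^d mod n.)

460

h^2 ≡ 426^2 = 181476 ≡ 52
h^4 ≡ 52^2 = 2704 ≡ 239
h^8 ≡ 239^2 = 57121 ≡ 426
h^16 ≡ 426^2 = 181476 ≡ 52
h^32 ≡ 52^2 = 2704 ≡ 239
h^64 ≡ 239^2 = 57121 ≡ 426
h^128 ≡ 426^2 = 181476 ≡ 52
h^256 ≡ 52^2 = 2704 ≡ 239
269 = 256 + 8 + 4 + 1, so h^269 ≡ 239·426·239·426 ≡ 460 (mod 493)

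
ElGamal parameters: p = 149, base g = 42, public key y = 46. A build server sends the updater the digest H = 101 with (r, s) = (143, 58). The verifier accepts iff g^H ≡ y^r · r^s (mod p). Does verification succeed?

Left side g^H mod p:
42^2 = 1764 ≡ 125
42^4 ≡ 125^2 = 15625 ≡ 129
42^8 ≡ 129^2 = 16641 ≡ 102
42^16 ≡ 102^2 = 10404 ≡ 123
42^32 ≡ 123^2 = 15129 ≡ 80
42^64 ≡ 80^2 = 6400 ≡ 142
101 = 64 + 32 + 4 + 1, so 42^101 ≡ 142·80·129·42 ≡ 7 (mod 149)
Right side y^r · r^s mod p:
46^2 = 2116 ≡ 30
46^4 ≡ 30^2 = 900 ≡ 6
46^8 ≡ 6^2 = 36
46^16 ≡ 36^2 = 1296 ≡ 104
46^32 ≡ 104^2 = 10816 ≡ 88
46^64 ≡ 88^2 = 7744 ≡ 145
46^128 ≡ 145^2 = 21025 ≡ 16
143 = 128 + 8 + 4 + 2 + 1, so 46^143 ≡ 16·36·6·30·46 ≡ 88 (mod 149)
143^2 = 20449 ≡ 36
143^4 ≡ 36^2 = 1296 ≡ 104
143^8 ≡ 104^2 = 10816 ≡ 88
143^16 ≡ 88^2 = 7744 ≡ 145
143^32 ≡ 145^2 = 21025 ≡ 16
58 = 32 + 16 + 8 + 2, so 143^58 ≡ 16·145·88·36 ≡ 37 (mod 149)
88·37 = 3256 ≡ 127 (mod 149)
7 ≠ 127, so verification fails.

fails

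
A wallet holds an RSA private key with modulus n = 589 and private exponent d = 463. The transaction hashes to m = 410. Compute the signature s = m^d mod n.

m^2 ≡ 410^2 = 168100 ≡ 235
m^4 ≡ 235^2 = 55225 ≡ 448
m^8 ≡ 448^2 = 200704 ≡ 444
m^16 ≡ 444^2 = 197136 ≡ 410
m^32 ≡ 410^2 = 168100 ≡ 235
m^64 ≡ 235^2 = 55225 ≡ 448
m^128 ≡ 448^2 = 200704 ≡ 444
m^256 ≡ 444^2 = 197136 ≡ 410
463 = 256 + 128 + 64 + 8 + 4 + 2 + 1, so m^463 ≡ 410·444·448·444·448·235·410 ≡ 391 (mod 589)

391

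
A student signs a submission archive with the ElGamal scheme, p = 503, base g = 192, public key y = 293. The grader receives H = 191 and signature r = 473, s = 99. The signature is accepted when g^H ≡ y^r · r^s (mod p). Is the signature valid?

Left side g^H mod p:
192^2 = 36864 ≡ 145
192^4 ≡ 145^2 = 21025 ≡ 402
192^8 ≡ 402^2 = 161604 ≡ 141
192^16 ≡ 141^2 = 19881 ≡ 264
192^32 ≡ 264^2 = 69696 ≡ 282
192^64 ≡ 282^2 = 79524 ≡ 50
192^128 ≡ 50^2 = 2500 ≡ 488
191 = 128 + 32 + 16 + 8 + 4 + 2 + 1, so 192^191 ≡ 488·282·264·141·402·145·192 ≡ 169 (mod 503)
Right side y^r · r^s mod p:
293^2 = 85849 ≡ 339
293^4 ≡ 339^2 = 114921 ≡ 237
293^8 ≡ 237^2 = 56169 ≡ 336
293^16 ≡ 336^2 = 112896 ≡ 224
293^32 ≡ 224^2 = 50176 ≡ 379
293^64 ≡ 379^2 = 143641 ≡ 286
293^128 ≡ 286^2 = 81796 ≡ 310
293^256 ≡ 310^2 = 96100 ≡ 27
473 = 256 + 128 + 64 + 16 + 8 + 1, so 293^473 ≡ 27·310·286·224·336·293 ≡ 63 (mod 503)
473^2 = 223729 ≡ 397
473^4 ≡ 397^2 = 157609 ≡ 170
473^8 ≡ 170^2 = 28900 ≡ 229
473^16 ≡ 229^2 = 52441 ≡ 129
473^32 ≡ 129^2 = 16641 ≡ 42
473^64 ≡ 42^2 = 1764 ≡ 255
99 = 64 + 32 + 2 + 1, so 473^99 ≡ 255·42·397·473 ≡ 173 (mod 503)
63·173 = 10899 ≡ 336 (mod 503)
169 ≠ 336, so verification fails.

invalid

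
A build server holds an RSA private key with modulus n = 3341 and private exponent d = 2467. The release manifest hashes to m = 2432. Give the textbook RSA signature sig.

1925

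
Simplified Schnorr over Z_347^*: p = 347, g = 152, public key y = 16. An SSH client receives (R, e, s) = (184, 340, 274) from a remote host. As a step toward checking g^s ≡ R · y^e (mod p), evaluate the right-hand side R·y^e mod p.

16^2 = 256
16^4 ≡ 256^2 = 65536 ≡ 300
16^8 ≡ 300^2 = 90000 ≡ 127
16^16 ≡ 127^2 = 16129 ≡ 167
16^32 ≡ 167^2 = 27889 ≡ 129
16^64 ≡ 129^2 = 16641 ≡ 332
16^128 ≡ 332^2 = 110224 ≡ 225
16^256 ≡ 225^2 = 50625 ≡ 310
340 = 256 + 64 + 16 + 4, so 16^340 ≡ 310·332·167·300 ≡ 43 (mod 347)
R · y^e ≡ 184·43 = 7912 ≡ 278 (mod 347)

278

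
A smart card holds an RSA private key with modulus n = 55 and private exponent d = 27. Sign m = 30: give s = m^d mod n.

35

m^2 ≡ 30^2 = 900 ≡ 20
m^4 ≡ 20^2 = 400 ≡ 15
m^8 ≡ 15^2 = 225 ≡ 5
m^16 ≡ 5^2 = 25
27 = 16 + 8 + 2 + 1, so m^27 ≡ 25·5·20·30 ≡ 35 (mod 55)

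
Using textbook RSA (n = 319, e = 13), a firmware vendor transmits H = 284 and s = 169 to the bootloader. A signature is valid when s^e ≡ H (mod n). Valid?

yes

s^2 ≡ 169^2 = 28561 ≡ 170
s^4 ≡ 170^2 = 28900 ≡ 190
s^8 ≡ 190^2 = 36100 ≡ 53
13 = 8 + 4 + 1, so s^13 ≡ 53·190·169 ≡ 284 (mod 319)
284 = H, so the signature checks out.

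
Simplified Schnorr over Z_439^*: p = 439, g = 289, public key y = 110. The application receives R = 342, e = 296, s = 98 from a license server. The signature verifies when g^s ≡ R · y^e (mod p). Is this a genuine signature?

g^s mod p:
289^98 mod 439 = 286
R · y^e mod p:
110^296 mod 439 = 427
342·427 = 146034 ≡ 286 (mod 439)
286 ≡ 286 (mod 439); signature holds.

genuine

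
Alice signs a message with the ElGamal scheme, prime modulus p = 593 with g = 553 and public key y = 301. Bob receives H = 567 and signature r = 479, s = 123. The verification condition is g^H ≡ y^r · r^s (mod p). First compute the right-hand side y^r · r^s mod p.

274

Squares mod 593: 301^1≡301, 301^2≡465, 301^4≡373, 301^8≡367, 301^16≡78, 301^32≡154, 301^64≡589, 301^128≡16, 301^256≡256
479 = 256 + 128 + 64 + 16 + 8 + 4 + 2 + 1, so 301^479 ≡ 256·16·589·78·367·373·465·301 ≡ 347 (mod 593)
Squares mod 593: 479^1≡479, 479^2≡543, 479^4≡128, 479^8≡373, 479^16≡367, 479^32≡78, 479^64≡154
123 = 64 + 32 + 16 + 8 + 2 + 1, so 479^123 ≡ 154·78·367·373·543·479 ≡ 481 (mod 593)
y^r · r^s ≡ 347·481 = 166907 ≡ 274 (mod 593)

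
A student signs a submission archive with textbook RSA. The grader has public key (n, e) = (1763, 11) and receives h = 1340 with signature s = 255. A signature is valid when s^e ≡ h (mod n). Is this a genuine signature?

s^2 ≡ 255^2 = 65025 ≡ 1557
s^4 ≡ 1557^2 = 2424249 ≡ 124
s^8 ≡ 124^2 = 15376 ≡ 1272
11 = 8 + 2 + 1, so s^11 ≡ 1272·1557·255 ≡ 1303 (mod 1763)
1303 ≠ 1340, so verification fails.

forged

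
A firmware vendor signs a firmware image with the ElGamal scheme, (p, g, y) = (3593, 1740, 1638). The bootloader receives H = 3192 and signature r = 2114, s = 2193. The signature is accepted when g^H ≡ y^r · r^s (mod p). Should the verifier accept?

Left side g^H mod p:
Squares mod 3593: 1740^1≡1740, 1740^2≡2294, 1740^4≡2284, 1740^8≡3213, 1740^16≡680, 1740^32≡2496, 1740^64≡3347, 1740^128≡3028, 1740^256≡3041, 1740^512≡2892, 1740^1024≡2753, 1740^2048≡1372
3192 = 2048 + 1024 + 64 + 32 + 16 + 8, so 1740^3192 ≡ 1372·2753·3347·2496·680·3213 ≡ 3520 (mod 3593)
Right side y^r · r^s mod p:
Squares mod 3593: 1638^1≡1638, 1638^2≡2666, 1638^4≡602, 1638^8≡3104, 1638^16≡1983, 1638^32≡1547, 1638^64≡271, 1638^128≡1581, 1638^256≡2426, 1638^512≡142, 1638^1024≡2199, 1638^2048≡3016
2114 = 2048 + 64 + 2, so 1638^2114 ≡ 3016·271·2666 ≡ 3403 (mod 3593)
Squares mod 3593: 2114^1≡2114, 2114^2≡2897, 2114^4≡2954, 2114^8≡2312, 2114^16≡2553, 2114^32≡107, 2114^64≡670, 2114^128≡3368, 2114^256≡323, 2114^512≡132, 2114^1024≡3052, 2114^2048≡1648
2193 = 2048 + 128 + 16 + 1, so 2114^2193 ≡ 1648·3368·2553·2114 ≡ 2020 (mod 3593)
3403·2020 = 6874060 ≡ 651 (mod 3593)
3520 ≠ 651, so verification fails.

reject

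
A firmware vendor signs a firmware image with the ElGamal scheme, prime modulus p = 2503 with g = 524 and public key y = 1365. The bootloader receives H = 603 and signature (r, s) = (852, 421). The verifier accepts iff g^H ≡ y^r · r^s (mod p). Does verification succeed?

Left side g^H mod p:
524^603 mod 2503 = 815
Right side y^r · r^s mod p:
1365^852 mod 2503 = 341
852^421 mod 2503 = 789
341·789 = 269049 ≡ 1228 (mod 2503)
815 ≠ 1228, so verification fails.

fails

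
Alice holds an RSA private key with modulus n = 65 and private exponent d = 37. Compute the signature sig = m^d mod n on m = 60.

m^2 ≡ 60^2 = 3600 ≡ 25
m^4 ≡ 25^2 = 625 ≡ 40
m^8 ≡ 40^2 = 1600 ≡ 40
m^16 ≡ 40^2 = 1600 ≡ 40
m^32 ≡ 40^2 = 1600 ≡ 40
37 = 32 + 4 + 1, so m^37 ≡ 40·40·60 ≡ 60 (mod 65)

60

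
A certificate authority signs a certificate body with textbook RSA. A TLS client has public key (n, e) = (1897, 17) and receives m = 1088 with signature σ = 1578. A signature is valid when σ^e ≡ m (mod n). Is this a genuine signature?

forged

σ^2 ≡ 1578^2 = 2490084 ≡ 1220
σ^4 ≡ 1220^2 = 1488400 ≡ 1152
σ^8 ≡ 1152^2 = 1327104 ≡ 1101
σ^16 ≡ 1101^2 = 1212201 ≡ 18
17 = 16 + 1, so σ^17 ≡ 18·1578 ≡ 1846 (mod 1897)
The recovered value 1846 does not match the digest 1088.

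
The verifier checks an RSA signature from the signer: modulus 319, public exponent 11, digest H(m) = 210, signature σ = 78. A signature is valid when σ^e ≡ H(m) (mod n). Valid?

σ^11 mod 319 = 210
Since 210 equals the digest 210, verification succeeds.

yes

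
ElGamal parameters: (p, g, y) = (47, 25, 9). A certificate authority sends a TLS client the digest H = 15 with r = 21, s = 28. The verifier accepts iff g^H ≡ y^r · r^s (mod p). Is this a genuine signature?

forged

Left side g^H mod p:
25^2 = 625 ≡ 14
25^4 ≡ 14^2 = 196 ≡ 8
25^8 ≡ 8^2 = 64 ≡ 17
15 = 8 + 4 + 2 + 1, so 25^15 ≡ 17·8·14·25 ≡ 36 (mod 47)
Right side y^r · r^s mod p:
9^2 = 81 ≡ 34
9^4 ≡ 34^2 = 1156 ≡ 28
9^8 ≡ 28^2 = 784 ≡ 32
9^16 ≡ 32^2 = 1024 ≡ 37
21 = 16 + 4 + 1, so 9^21 ≡ 37·28·9 ≡ 18 (mod 47)
21^2 = 441 ≡ 18
21^4 ≡ 18^2 = 324 ≡ 42
21^8 ≡ 42^2 = 1764 ≡ 25
21^16 ≡ 25^2 = 625 ≡ 14
28 = 16 + 8 + 4, so 21^28 ≡ 14·25·42 ≡ 36 (mod 47)
18·36 = 648 ≡ 37 (mod 47)
36 ≠ 37, so verification fails.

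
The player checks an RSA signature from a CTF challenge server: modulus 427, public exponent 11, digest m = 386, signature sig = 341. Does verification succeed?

fails

Squares mod 427: sig^1≡341, sig^2≡137, sig^4≡408, sig^8≡361
11 = 8 + 2 + 1, so sig^11 ≡ 361·137·341 ≡ 45 (mod 427)
45 ≠ 386, so verification fails.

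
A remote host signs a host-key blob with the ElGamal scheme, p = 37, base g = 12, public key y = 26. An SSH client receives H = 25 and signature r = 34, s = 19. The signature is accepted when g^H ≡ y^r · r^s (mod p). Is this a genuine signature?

forged

Left side g^H mod p:
12^2 = 144 ≡ 33
12^4 ≡ 33^2 = 1089 ≡ 16
12^8 ≡ 16^2 = 256 ≡ 34
12^16 ≡ 34^2 = 1156 ≡ 9
25 = 16 + 8 + 1, so 12^25 ≡ 9·34·12 ≡ 9 (mod 37)
Right side y^r · r^s mod p:
26^2 = 676 ≡ 10
26^4 ≡ 10^2 = 100 ≡ 26
26^8 ≡ 26^2 = 676 ≡ 10
26^16 ≡ 10^2 = 100 ≡ 26
26^32 ≡ 26^2 = 676 ≡ 10
34 = 32 + 2, so 26^34 ≡ 10·10 ≡ 26 (mod 37)
34^2 = 1156 ≡ 9
34^4 ≡ 9^2 = 81 ≡ 7
34^8 ≡ 7^2 = 49 ≡ 12
34^16 ≡ 12^2 = 144 ≡ 33
19 = 16 + 2 + 1, so 34^19 ≡ 33·9·34 ≡ 34 (mod 37)
26·34 = 884 ≡ 33 (mod 37)
9 ≠ 33, so verification fails.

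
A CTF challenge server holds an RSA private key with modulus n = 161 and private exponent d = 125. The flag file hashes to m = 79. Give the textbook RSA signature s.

Squares mod 161: m^1≡79, m^2≡123, m^4≡156, m^8≡25, m^16≡142, m^32≡39, m^64≡72
125 = 64 + 32 + 16 + 8 + 4 + 1, so m^125 ≡ 72·39·142·25·156·79 ≡ 74 (mod 161)

74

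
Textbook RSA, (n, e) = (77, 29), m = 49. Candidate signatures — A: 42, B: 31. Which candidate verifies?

A

Candidate A: Squares mod 77: 42^1≡42, 42^2≡70, 42^4≡49, 42^8≡14, 42^16≡42; 29 = 16 + 8 + 4 + 1, so 42^29 ≡ 42·14·49·42 ≡ 49 (mod 77)
  → matches m = 49
Candidate B: Squares mod 77: 31^1≡31, 31^2≡37, 31^4≡60, 31^8≡58, 31^16≡53; 29 = 16 + 8 + 4 + 1, so 31^29 ≡ 53·58·60·31 ≡ 5 (mod 77)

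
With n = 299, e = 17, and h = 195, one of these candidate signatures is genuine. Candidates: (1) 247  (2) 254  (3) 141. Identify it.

Candidate 1: Squares mod 299: 247^1≡247, 247^2≡13, 247^4≡169, 247^8≡156, 247^16≡117; 17 = 16 + 1, so 247^17 ≡ 117·247 ≡ 195 (mod 299)
  → matches h = 195
Candidate 2: Squares mod 299: 254^1≡254, 254^2≡231, 254^4≡139, 254^8≡185, 254^16≡139; 17 = 16 + 1, so 254^17 ≡ 139·254 ≡ 24 (mod 299)
Candidate 3: Squares mod 299: 141^1≡141, 141^2≡147, 141^4≡81, 141^8≡282, 141^16≡289; 17 = 16 + 1, so 141^17 ≡ 289·141 ≡ 85 (mod 299)

1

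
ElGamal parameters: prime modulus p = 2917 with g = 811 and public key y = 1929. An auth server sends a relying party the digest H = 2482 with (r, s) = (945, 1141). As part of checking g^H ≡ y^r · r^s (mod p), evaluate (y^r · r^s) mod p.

1929^2 = 3721041 ≡ 1866
1929^4 ≡ 1866^2 = 3481956 ≡ 1975
1929^8 ≡ 1975^2 = 3900625 ≡ 596
1929^16 ≡ 596^2 = 355216 ≡ 2259
1929^32 ≡ 2259^2 = 5103081 ≡ 1248
1929^64 ≡ 1248^2 = 1557504 ≡ 2743
1929^128 ≡ 2743^2 = 7524049 ≡ 1106
1929^256 ≡ 1106^2 = 1223236 ≡ 1013
1929^512 ≡ 1013^2 = 1026169 ≡ 2302
945 = 512 + 256 + 128 + 32 + 16 + 1, so 1929^945 ≡ 2302·1013·1106·1248·2259·1929 ≡ 1475 (mod 2917)
945^2 = 893025 ≡ 423
945^4 ≡ 423^2 = 178929 ≡ 992
945^8 ≡ 992^2 = 984064 ≡ 1035
945^16 ≡ 1035^2 = 1071225 ≡ 686
945^32 ≡ 686^2 = 470596 ≡ 959
945^64 ≡ 959^2 = 919681 ≡ 826
945^128 ≡ 826^2 = 682276 ≡ 2615
945^256 ≡ 2615^2 = 6838225 ≡ 777
945^512 ≡ 777^2 = 603729 ≡ 2827
945^1024 ≡ 2827^2 = 7991929 ≡ 2266
1141 = 1024 + 64 + 32 + 16 + 4 + 1, so 945^1141 ≡ 2266·826·959·686·992·945 ≡ 284 (mod 2917)
y^r · r^s ≡ 1475·284 = 418900 ≡ 1769 (mod 2917)

1769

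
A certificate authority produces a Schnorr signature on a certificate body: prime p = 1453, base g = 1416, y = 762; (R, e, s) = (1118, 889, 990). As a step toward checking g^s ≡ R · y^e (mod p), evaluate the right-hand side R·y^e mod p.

762^2 = 580644 ≡ 897
762^4 ≡ 897^2 = 804609 ≡ 1100
762^8 ≡ 1100^2 = 1210000 ≡ 1104
762^16 ≡ 1104^2 = 1218816 ≡ 1202
762^32 ≡ 1202^2 = 1444804 ≡ 522
762^64 ≡ 522^2 = 272484 ≡ 773
762^128 ≡ 773^2 = 597529 ≡ 346
762^256 ≡ 346^2 = 119716 ≡ 570
762^512 ≡ 570^2 = 324900 ≡ 881
889 = 512 + 256 + 64 + 32 + 16 + 8 + 1, so 762^889 ≡ 881·570·773·522·1202·1104·762 ≡ 1314 (mod 1453)
R · y^e ≡ 1118·1314 = 1469052 ≡ 69 (mod 1453)

69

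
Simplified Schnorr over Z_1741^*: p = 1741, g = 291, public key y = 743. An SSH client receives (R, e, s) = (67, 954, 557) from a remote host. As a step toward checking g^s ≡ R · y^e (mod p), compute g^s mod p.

Squares mod 1741: 291^1≡291, 291^2≡1113, 291^4≡918, 291^8≡80, 291^16≡1177, 291^32≡1234, 291^64≡1122, 291^128≡141, 291^256≡730, 291^512≡154
557 = 512 + 32 + 8 + 4 + 1, so 291^557 ≡ 154·1234·80·918·291 ≡ 1115 (mod 1741)

1115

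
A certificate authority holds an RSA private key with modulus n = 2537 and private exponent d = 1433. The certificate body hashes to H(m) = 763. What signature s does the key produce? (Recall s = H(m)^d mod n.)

1145

(H(m))^2 ≡ 763^2 = 582169 ≡ 1196
(H(m))^4 ≡ 1196^2 = 1430416 ≡ 2085
(H(m))^8 ≡ 2085^2 = 4347225 ≡ 1344
(H(m))^16 ≡ 1344^2 = 1806336 ≡ 2529
(H(m))^32 ≡ 2529^2 = 6395841 ≡ 64
(H(m))^64 ≡ 64^2 = 4096 ≡ 1559
(H(m))^128 ≡ 1559^2 = 2430481 ≡ 35
(H(m))^256 ≡ 35^2 = 1225
(H(m))^512 ≡ 1225^2 = 1500625 ≡ 1258
(H(m))^1024 ≡ 1258^2 = 1582564 ≡ 2013
1433 = 1024 + 256 + 128 + 16 + 8 + 1, so (H(m))^1433 ≡ 2013·1225·35·2529·1344·763 ≡ 1145 (mod 2537)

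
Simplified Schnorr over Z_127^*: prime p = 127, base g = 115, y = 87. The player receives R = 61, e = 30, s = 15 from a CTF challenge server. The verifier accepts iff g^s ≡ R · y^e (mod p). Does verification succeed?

passes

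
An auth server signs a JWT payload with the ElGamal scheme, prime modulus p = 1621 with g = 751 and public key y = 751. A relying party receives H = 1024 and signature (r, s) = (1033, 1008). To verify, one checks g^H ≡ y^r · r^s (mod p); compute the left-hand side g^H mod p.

Squares mod 1621: 751^1≡751, 751^2≡1514, 751^4≡102, 751^8≡678, 751^16≡941, 751^32≡415, 751^64≡399, 751^128≡343, 751^256≡937, 751^512≡1008, 751^1024≡1318
751^1024 ≡ 1318 (mod 1621)

1318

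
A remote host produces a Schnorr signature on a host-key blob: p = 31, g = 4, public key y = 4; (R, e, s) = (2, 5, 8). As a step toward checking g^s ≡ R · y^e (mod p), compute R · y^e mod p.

2

4^2 = 16
4^4 ≡ 16^2 = 256 ≡ 8
5 = 4 + 1, so 4^5 ≡ 8·4 ≡ 1 (mod 31)
R · y^e ≡ 2·1 = 2 ≡ 2 (mod 31)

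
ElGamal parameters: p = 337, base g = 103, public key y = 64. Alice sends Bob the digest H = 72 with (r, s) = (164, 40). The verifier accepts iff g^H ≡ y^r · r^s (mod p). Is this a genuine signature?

forged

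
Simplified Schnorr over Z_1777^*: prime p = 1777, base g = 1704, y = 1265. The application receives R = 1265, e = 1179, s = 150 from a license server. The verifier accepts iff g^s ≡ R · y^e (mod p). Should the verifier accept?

accept

g^s mod p:
1704^2 = 2903616 ≡ 1775
1704^4 ≡ 1775^2 = 3150625 ≡ 4
1704^8 ≡ 4^2 = 16
1704^16 ≡ 16^2 = 256
1704^32 ≡ 256^2 = 65536 ≡ 1564
1704^64 ≡ 1564^2 = 2446096 ≡ 944
1704^128 ≡ 944^2 = 891136 ≡ 859
150 = 128 + 16 + 4 + 2, so 1704^150 ≡ 859·256·4·1775 ≡ 1775 (mod 1777)
R · y^e mod p:
1265^2 = 1600225 ≡ 925
1265^4 ≡ 925^2 = 855625 ≡ 888
1265^8 ≡ 888^2 = 788544 ≡ 1333
1265^16 ≡ 1333^2 = 1776889 ≡ 1666
1265^32 ≡ 1666^2 = 2775556 ≡ 1659
1265^64 ≡ 1659^2 = 2752281 ≡ 1485
1265^128 ≡ 1485^2 = 2205225 ≡ 1745
1265^256 ≡ 1745^2 = 3045025 ≡ 1024
1265^512 ≡ 1024^2 = 1048576 ≡ 146
1265^1024 ≡ 146^2 = 21316 ≡ 1769
1179 = 1024 + 128 + 16 + 8 + 2 + 1, so 1265^1179 ≡ 1769·1745·1666·1333·925·1265 ≡ 1659 (mod 1777)
1265·1659 = 2098635 ≡ 1775 (mod 1777)
1775 ≡ 1775 (mod 1777); signature holds.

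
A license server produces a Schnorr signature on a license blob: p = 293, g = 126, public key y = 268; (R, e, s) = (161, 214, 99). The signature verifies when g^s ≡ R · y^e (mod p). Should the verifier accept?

g^s mod p:
126^2 = 15876 ≡ 54
126^4 ≡ 54^2 = 2916 ≡ 279
126^8 ≡ 279^2 = 77841 ≡ 196
126^16 ≡ 196^2 = 38416 ≡ 33
126^32 ≡ 33^2 = 1089 ≡ 210
126^64 ≡ 210^2 = 44100 ≡ 150
99 = 64 + 32 + 2 + 1, so 126^99 ≡ 150·210·54·126 ≡ 16 (mod 293)
R · y^e mod p:
268^2 = 71824 ≡ 39
268^4 ≡ 39^2 = 1521 ≡ 56
268^8 ≡ 56^2 = 3136 ≡ 206
268^16 ≡ 206^2 = 42436 ≡ 244
268^32 ≡ 244^2 = 59536 ≡ 57
268^64 ≡ 57^2 = 3249 ≡ 26
268^128 ≡ 26^2 = 676 ≡ 90
214 = 128 + 64 + 16 + 4 + 2, so 268^214 ≡ 90·26·244·56·39 ≡ 284 (mod 293)
161·284 = 45724 ≡ 16 (mod 293)
16 ≡ 16 (mod 293); signature holds.

accept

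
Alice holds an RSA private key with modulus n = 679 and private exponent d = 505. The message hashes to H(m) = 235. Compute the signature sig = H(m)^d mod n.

(H(m))^505 mod 679 = 417

417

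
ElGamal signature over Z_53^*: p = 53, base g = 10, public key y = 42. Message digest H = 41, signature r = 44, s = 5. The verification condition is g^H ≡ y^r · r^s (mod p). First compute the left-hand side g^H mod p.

Squares mod 53: 10^1≡10, 10^2≡47, 10^4≡36, 10^8≡24, 10^16≡46, 10^32≡49
41 = 32 + 8 + 1, so 10^41 ≡ 49·24·10 ≡ 47 (mod 53)

47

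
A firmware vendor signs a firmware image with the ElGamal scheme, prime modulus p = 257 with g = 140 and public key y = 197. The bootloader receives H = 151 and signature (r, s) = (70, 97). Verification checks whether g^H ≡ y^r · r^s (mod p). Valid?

Left side g^H mod p:
Squares mod 257: 140^1≡140, 140^2≡68, 140^4≡255, 140^8≡4, 140^16≡16, 140^32≡256, 140^64≡1, 140^128≡1
151 = 128 + 16 + 4 + 2 + 1, so 140^151 ≡ 1·16·255·68·140 ≡ 162 (mod 257)
Right side y^r · r^s mod p:
Squares mod 257: 197^1≡197, 197^2≡2, 197^4≡4, 197^8≡16, 197^16≡256, 197^32≡1, 197^64≡1
70 = 64 + 4 + 2, so 197^70 ≡ 1·4·2 ≡ 8 (mod 257)
Squares mod 257: 70^1≡70, 70^2≡17, 70^4≡32, 70^8≡253, 70^16≡16, 70^32≡256, 70^64≡1
97 = 64 + 32 + 1, so 70^97 ≡ 1·256·70 ≡ 187 (mod 257)
8·187 = 1496 ≡ 211 (mod 257)
162 ≠ 211, so verification fails.

no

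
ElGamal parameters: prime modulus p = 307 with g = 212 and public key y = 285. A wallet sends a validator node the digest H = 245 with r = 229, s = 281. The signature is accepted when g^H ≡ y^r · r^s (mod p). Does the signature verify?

does not verify

Left side g^H mod p:
Squares mod 307: 212^1≡212, 212^2≡122, 212^4≡148, 212^8≡107, 212^16≡90, 212^32≡118, 212^64≡109, 212^128≡215
245 = 128 + 64 + 32 + 16 + 4 + 1, so 212^245 ≡ 215·109·118·90·148·212 ≡ 257 (mod 307)
Right side y^r · r^s mod p:
Squares mod 307: 285^1≡285, 285^2≡177, 285^4≡15, 285^8≡225, 285^16≡277, 285^32≡286, 285^64≡134, 285^128≡150
229 = 128 + 64 + 32 + 4 + 1, so 285^229 ≡ 150·134·286·15·285 ≡ 39 (mod 307)
Squares mod 307: 229^1≡229, 229^2≡251, 229^4≡66, 229^8≡58, 229^16≡294, 229^32≡169, 229^64≡10, 229^128≡100, 229^256≡176
281 = 256 + 16 + 8 + 1, so 229^281 ≡ 176·294·58·229 ≡ 100 (mod 307)
39·100 = 3900 ≡ 216 (mod 307)
257 ≠ 216, so verification fails.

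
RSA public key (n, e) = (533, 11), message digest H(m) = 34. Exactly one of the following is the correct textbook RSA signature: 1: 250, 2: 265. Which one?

Candidate 1: 250^11 mod 533 = 373
Candidate 2: 265^11 mod 533 = 34
  → matches H(m) = 34

2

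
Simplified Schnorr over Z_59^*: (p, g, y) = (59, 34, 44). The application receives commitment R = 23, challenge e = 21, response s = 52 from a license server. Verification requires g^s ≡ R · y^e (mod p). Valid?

g^s mod p:
Squares mod 59: 34^1≡34, 34^2≡35, 34^4≡45, 34^8≡19, 34^16≡7, 34^32≡49
52 = 32 + 16 + 4, so 34^52 ≡ 49·7·45 ≡ 36 (mod 59)
R · y^e mod p:
Squares mod 59: 44^1≡44, 44^2≡48, 44^4≡3, 44^8≡9, 44^16≡22
21 = 16 + 4 + 1, so 44^21 ≡ 22·3·44 ≡ 13 (mod 59)
23·13 = 299 ≡ 4 (mod 59)
36 ≠ 4; the check fails.

no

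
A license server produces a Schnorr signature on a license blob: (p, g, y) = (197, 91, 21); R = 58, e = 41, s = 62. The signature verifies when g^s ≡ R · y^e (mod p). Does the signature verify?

does not verify

g^s mod p:
91^2 = 8281 ≡ 7
91^4 ≡ 7^2 = 49
91^8 ≡ 49^2 = 2401 ≡ 37
91^16 ≡ 37^2 = 1369 ≡ 187
91^32 ≡ 187^2 = 34969 ≡ 100
62 = 32 + 16 + 8 + 4 + 2, so 91^62 ≡ 100·187·37·49·7 ≡ 134 (mod 197)
R · y^e mod p:
21^2 = 441 ≡ 47
21^4 ≡ 47^2 = 2209 ≡ 42
21^8 ≡ 42^2 = 1764 ≡ 188
21^16 ≡ 188^2 = 35344 ≡ 81
21^32 ≡ 81^2 = 6561 ≡ 60
41 = 32 + 8 + 1, so 21^41 ≡ 60·188·21 ≡ 86 (mod 197)
58·86 = 4988 ≡ 63 (mod 197)
134 ≠ 63; the check fails.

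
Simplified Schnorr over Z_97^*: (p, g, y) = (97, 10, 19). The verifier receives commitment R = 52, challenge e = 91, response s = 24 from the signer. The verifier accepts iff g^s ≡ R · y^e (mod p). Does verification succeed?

passes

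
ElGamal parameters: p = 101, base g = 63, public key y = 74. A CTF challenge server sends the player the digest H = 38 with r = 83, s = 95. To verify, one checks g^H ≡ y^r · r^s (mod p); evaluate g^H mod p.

23

63^2 = 3969 ≡ 30
63^4 ≡ 30^2 = 900 ≡ 92
63^8 ≡ 92^2 = 8464 ≡ 81
63^16 ≡ 81^2 = 6561 ≡ 97
63^32 ≡ 97^2 = 9409 ≡ 16
38 = 32 + 4 + 2, so 63^38 ≡ 16·92·30 ≡ 23 (mod 101)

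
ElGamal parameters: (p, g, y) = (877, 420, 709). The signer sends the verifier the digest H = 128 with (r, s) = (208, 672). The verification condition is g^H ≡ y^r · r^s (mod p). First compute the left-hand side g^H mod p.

88

420^2 = 176400 ≡ 123
420^4 ≡ 123^2 = 15129 ≡ 220
420^8 ≡ 220^2 = 48400 ≡ 165
420^16 ≡ 165^2 = 27225 ≡ 38
420^32 ≡ 38^2 = 1444 ≡ 567
420^64 ≡ 567^2 = 321489 ≡ 507
420^128 ≡ 507^2 = 257049 ≡ 88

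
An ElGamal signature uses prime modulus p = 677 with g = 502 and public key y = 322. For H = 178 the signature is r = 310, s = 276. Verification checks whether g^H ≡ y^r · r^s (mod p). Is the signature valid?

Left side g^H mod p:
502^2 = 252004 ≡ 160
502^4 ≡ 160^2 = 25600 ≡ 551
502^8 ≡ 551^2 = 303601 ≡ 305
502^16 ≡ 305^2 = 93025 ≡ 276
502^32 ≡ 276^2 = 76176 ≡ 352
502^64 ≡ 352^2 = 123904 ≡ 13
502^128 ≡ 13^2 = 169
178 = 128 + 32 + 16 + 2, so 502^178 ≡ 169·352·276·160 ≡ 577 (mod 677)
Right side y^r · r^s mod p:
322^2 = 103684 ≡ 103
322^4 ≡ 103^2 = 10609 ≡ 454
322^8 ≡ 454^2 = 206116 ≡ 308
322^16 ≡ 308^2 = 94864 ≡ 84
322^32 ≡ 84^2 = 7056 ≡ 286
322^64 ≡ 286^2 = 81796 ≡ 556
322^128 ≡ 556^2 = 309136 ≡ 424
322^256 ≡ 424^2 = 179776 ≡ 371
310 = 256 + 32 + 16 + 4 + 2, so 322^310 ≡ 371·286·84·454·103 ≡ 273 (mod 677)
310^2 = 96100 ≡ 643
310^4 ≡ 643^2 = 413449 ≡ 479
310^8 ≡ 479^2 = 229441 ≡ 615
310^16 ≡ 615^2 = 378225 ≡ 459
310^32 ≡ 459^2 = 210681 ≡ 134
310^64 ≡ 134^2 = 17956 ≡ 354
310^128 ≡ 354^2 = 125316 ≡ 71
310^256 ≡ 71^2 = 5041 ≡ 302
276 = 256 + 16 + 4, so 310^276 ≡ 302·459·479 ≡ 570 (mod 677)
273·570 = 155610 ≡ 577 (mod 677)
577 ≡ 577 (mod 677), so the signature is genuine.

valid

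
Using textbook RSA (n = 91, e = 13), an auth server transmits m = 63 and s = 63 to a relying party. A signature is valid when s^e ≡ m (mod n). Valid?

s^2 ≡ 63^2 = 3969 ≡ 56
s^4 ≡ 56^2 = 3136 ≡ 42
s^8 ≡ 42^2 = 1764 ≡ 35
13 = 8 + 4 + 1, so s^13 ≡ 35·42·63 ≡ 63 (mod 91)
s^13 mod 91 = 63 matches m.

yes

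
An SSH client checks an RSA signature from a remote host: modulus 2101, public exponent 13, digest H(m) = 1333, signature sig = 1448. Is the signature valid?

valid

sig^13 mod 2101 = 1333
sig^13 mod 2101 = 1333 matches H(m).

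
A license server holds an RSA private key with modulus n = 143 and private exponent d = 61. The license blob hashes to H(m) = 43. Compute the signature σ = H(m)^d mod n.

(H(m))^2 ≡ 43^2 = 1849 ≡ 133
(H(m))^4 ≡ 133^2 = 17689 ≡ 100
(H(m))^8 ≡ 100^2 = 10000 ≡ 133
(H(m))^16 ≡ 133^2 = 17689 ≡ 100
(H(m))^32 ≡ 100^2 = 10000 ≡ 133
61 = 32 + 16 + 8 + 4 + 1, so (H(m))^61 ≡ 133·100·133·100·43 ≡ 43 (mod 143)

43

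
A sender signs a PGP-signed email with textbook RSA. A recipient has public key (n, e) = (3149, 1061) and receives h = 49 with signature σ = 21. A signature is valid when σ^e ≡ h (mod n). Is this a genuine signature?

σ^2 ≡ 21^2 = 441
σ^4 ≡ 441^2 = 194481 ≡ 2392
σ^8 ≡ 2392^2 = 5721664 ≡ 3080
σ^16 ≡ 3080^2 = 9486400 ≡ 1612
σ^32 ≡ 1612^2 = 2598544 ≡ 619
σ^64 ≡ 619^2 = 383161 ≡ 2132
σ^128 ≡ 2132^2 = 4545424 ≡ 1417
σ^256 ≡ 1417^2 = 2007889 ≡ 1976
σ^512 ≡ 1976^2 = 3904576 ≡ 2965
σ^1024 ≡ 2965^2 = 8791225 ≡ 2366
1061 = 1024 + 32 + 4 + 1, so σ^1061 ≡ 2366·619·2392·21 ≡ 49 (mod 3149)
49 = h, so the signature checks out.

genuine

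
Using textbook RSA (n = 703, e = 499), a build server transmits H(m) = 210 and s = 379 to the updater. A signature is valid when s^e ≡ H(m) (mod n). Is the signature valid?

invalid

s^2 ≡ 379^2 = 143641 ≡ 229
s^4 ≡ 229^2 = 52441 ≡ 419
s^8 ≡ 419^2 = 175561 ≡ 514
s^16 ≡ 514^2 = 264196 ≡ 571
s^32 ≡ 571^2 = 326041 ≡ 552
s^64 ≡ 552^2 = 304704 ≡ 305
s^128 ≡ 305^2 = 93025 ≡ 229
s^256 ≡ 229^2 = 52441 ≡ 419
499 = 256 + 128 + 64 + 32 + 16 + 2 + 1, so s^499 ≡ 419·229·305·552·571·229·379 ≡ 493 (mod 703)
493 ≠ 210, so verification fails.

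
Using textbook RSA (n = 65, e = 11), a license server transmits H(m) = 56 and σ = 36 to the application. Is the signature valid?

valid

σ^2 ≡ 36^2 = 1296 ≡ 61
σ^4 ≡ 61^2 = 3721 ≡ 16
σ^8 ≡ 16^2 = 256 ≡ 61
11 = 8 + 2 + 1, so σ^11 ≡ 61·61·36 ≡ 56 (mod 65)
56 = H(m), so the signature checks out.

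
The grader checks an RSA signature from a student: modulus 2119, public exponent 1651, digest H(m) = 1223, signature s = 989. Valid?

yes

s^1651 mod 2119 = 1223
s^1651 mod 2119 = 1223 matches H(m).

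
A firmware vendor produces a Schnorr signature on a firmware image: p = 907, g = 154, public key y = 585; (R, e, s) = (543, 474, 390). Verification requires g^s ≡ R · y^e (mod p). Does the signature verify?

g^s mod p:
Squares mod 907: 154^1≡154, 154^2≡134, 154^4≡723, 154^8≡297, 154^16≡230, 154^32≡294, 154^64≡271, 154^128≡881, 154^256≡676
390 = 256 + 128 + 4 + 2, so 154^390 ≡ 676·881·723·134 ≡ 140 (mod 907)
R · y^e mod p:
Squares mod 907: 585^1≡585, 585^2≡286, 585^4≡166, 585^8≡346, 585^16≡899, 585^32≡64, 585^64≡468, 585^128≡437, 585^256≡499
474 = 256 + 128 + 64 + 16 + 8 + 2, so 585^474 ≡ 499·437·468·899·346·286 ≡ 488 (mod 907)
543·488 = 264984 ≡ 140 (mod 907)
140 ≡ 140 (mod 907); signature holds.

verifies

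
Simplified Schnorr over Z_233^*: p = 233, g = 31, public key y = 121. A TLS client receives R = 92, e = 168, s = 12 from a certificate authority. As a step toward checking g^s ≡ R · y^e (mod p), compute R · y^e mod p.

184

121^2 = 14641 ≡ 195
121^4 ≡ 195^2 = 38025 ≡ 46
121^8 ≡ 46^2 = 2116 ≡ 19
121^16 ≡ 19^2 = 361 ≡ 128
121^32 ≡ 128^2 = 16384 ≡ 74
121^64 ≡ 74^2 = 5476 ≡ 117
121^128 ≡ 117^2 = 13689 ≡ 175
168 = 128 + 32 + 8, so 121^168 ≡ 175·74·19 ≡ 2 (mod 233)
R · y^e ≡ 92·2 = 184 ≡ 184 (mod 233)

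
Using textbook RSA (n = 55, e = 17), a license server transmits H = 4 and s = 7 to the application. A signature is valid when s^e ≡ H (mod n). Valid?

no

s^2 ≡ 7^2 = 49
s^4 ≡ 49^2 = 2401 ≡ 36
s^8 ≡ 36^2 = 1296 ≡ 31
s^16 ≡ 31^2 = 961 ≡ 26
17 = 16 + 1, so s^17 ≡ 26·7 ≡ 17 (mod 55)
17 ≠ 4, so verification fails.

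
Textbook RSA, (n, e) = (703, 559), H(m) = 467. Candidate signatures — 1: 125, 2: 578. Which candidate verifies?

Candidate 1: 125^2 = 15625 ≡ 159; 125^4 ≡ 159^2 = 25281 ≡ 676; 125^8 ≡ 676^2 = 456976 ≡ 26; 125^16 ≡ 26^2 = 676; 125^32 ≡ 676^2 = 456976 ≡ 26; 125^64 ≡ 26^2 = 676; 125^128 ≡ 676^2 = 456976 ≡ 26; 125^256 ≡ 26^2 = 676; 125^512 ≡ 676^2 = 456976 ≡ 26; 559 = 512 + 32 + 8 + 4 + 2 + 1, so 125^559 ≡ 26·26·26·676·159·125 ≡ 467 (mod 703)
  → matches H(m) = 467
Candidate 2: 578^2 = 334084 ≡ 159; 578^4 ≡ 159^2 = 25281 ≡ 676; 578^8 ≡ 676^2 = 456976 ≡ 26; 578^16 ≡ 26^2 = 676; 578^32 ≡ 676^2 = 456976 ≡ 26; 578^64 ≡ 26^2 = 676; 578^128 ≡ 676^2 = 456976 ≡ 26; 578^256 ≡ 26^2 = 676; 578^512 ≡ 676^2 = 456976 ≡ 26; 559 = 512 + 32 + 8 + 4 + 2 + 1, so 578^559 ≡ 26·26·26·676·159·578 ≡ 236 (mod 703)

1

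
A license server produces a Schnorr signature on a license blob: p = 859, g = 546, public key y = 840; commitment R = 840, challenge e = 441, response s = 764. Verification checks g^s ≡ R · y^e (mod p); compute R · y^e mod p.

229

840^441 mod 859 = 214
R · y^e ≡ 840·214 = 179760 ≡ 229 (mod 859)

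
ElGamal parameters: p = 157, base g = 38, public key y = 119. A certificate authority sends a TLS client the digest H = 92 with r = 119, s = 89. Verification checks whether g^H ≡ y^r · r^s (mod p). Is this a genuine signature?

forged

Left side g^H mod p:
Squares mod 157: 38^1≡38, 38^2≡31, 38^4≡19, 38^8≡47, 38^16≡11, 38^32≡121, 38^64≡40
92 = 64 + 16 + 8 + 4, so 38^92 ≡ 40·11·47·19 ≡ 106 (mod 157)
Right side y^r · r^s mod p:
Squares mod 157: 119^1≡119, 119^2≡31, 119^4≡19, 119^8≡47, 119^16≡11, 119^32≡121, 119^64≡40
119 = 64 + 32 + 16 + 4 + 2 + 1, so 119^119 ≡ 40·121·11·19·31·119 ≡ 74 (mod 157)
Squares mod 157: 119^1≡119, 119^2≡31, 119^4≡19, 119^8≡47, 119^16≡11, 119^32≡121, 119^64≡40
89 = 64 + 16 + 8 + 1, so 119^89 ≡ 40·11·47·119 ≡ 102 (mod 157)
74·102 = 7548 ≡ 12 (mod 157)
106 ≠ 12, so verification fails.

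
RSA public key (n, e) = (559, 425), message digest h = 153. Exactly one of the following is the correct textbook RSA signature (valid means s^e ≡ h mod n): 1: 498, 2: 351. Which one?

Candidate 1: 498^2 = 248004 ≡ 367; 498^4 ≡ 367^2 = 134689 ≡ 529; 498^8 ≡ 529^2 = 279841 ≡ 341; 498^16 ≡ 341^2 = 116281 ≡ 9; 498^32 ≡ 9^2 = 81; 498^64 ≡ 81^2 = 6561 ≡ 412; 498^128 ≡ 412^2 = 169744 ≡ 367; 498^256 ≡ 367^2 = 134689 ≡ 529; 425 = 256 + 128 + 32 + 8 + 1, so 498^425 ≡ 529·367·81·341·498 ≡ 153 (mod 559)
  → matches h = 153
Candidate 2: 351^2 = 123201 ≡ 221; 351^4 ≡ 221^2 = 48841 ≡ 208; 351^8 ≡ 208^2 = 43264 ≡ 221; 351^16 ≡ 221^2 = 48841 ≡ 208; 351^32 ≡ 208^2 = 43264 ≡ 221; 351^64 ≡ 221^2 = 48841 ≡ 208; 351^128 ≡ 208^2 = 43264 ≡ 221; 351^256 ≡ 221^2 = 48841 ≡ 208; 425 = 256 + 128 + 32 + 8 + 1, so 351^425 ≡ 208·221·221·221·351 ≡ 338 (mod 559)

1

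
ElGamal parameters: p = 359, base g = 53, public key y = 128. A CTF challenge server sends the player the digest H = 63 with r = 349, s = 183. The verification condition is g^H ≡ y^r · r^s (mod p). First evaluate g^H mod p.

Squares mod 359: 53^1≡53, 53^2≡296, 53^4≡20, 53^8≡41, 53^16≡245, 53^32≡72
63 = 32 + 16 + 8 + 4 + 2 + 1, so 53^63 ≡ 72·245·41·20·296·53 ≡ 152 (mod 359)

152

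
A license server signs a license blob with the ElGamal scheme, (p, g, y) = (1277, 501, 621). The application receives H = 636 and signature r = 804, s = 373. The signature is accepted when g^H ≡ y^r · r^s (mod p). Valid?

no

Left side g^H mod p:
Squares mod 1277: 501^1≡501, 501^2≡709, 501^4≡820, 501^8≡698, 501^16≡667, 501^32≡493, 501^64≡419, 501^128≡612, 501^256≡383, 501^512≡1111
636 = 512 + 64 + 32 + 16 + 8 + 4, so 501^636 ≡ 1111·419·493·667·698·820 ≡ 960 (mod 1277)
Right side y^r · r^s mod p:
Squares mod 1277: 621^1≡621, 621^2≡1264, 621^4≡169, 621^8≡467, 621^16≡999, 621^32≡664, 621^64≡331, 621^128≡1016, 621^256≡440, 621^512≡773
804 = 512 + 256 + 32 + 4, so 621^804 ≡ 773·440·664·169 ≡ 155 (mod 1277)
Squares mod 1277: 804^1≡804, 804^2≡254, 804^4≡666, 804^8≡437, 804^16≡696, 804^32≡433, 804^64≡1047, 804^128≡543, 804^256≡1139
373 = 256 + 64 + 32 + 16 + 4 + 1, so 804^373 ≡ 1139·1047·433·696·666·804 ≡ 476 (mod 1277)
155·476 = 73780 ≡ 991 (mod 1277)
960 ≠ 991, so verification fails.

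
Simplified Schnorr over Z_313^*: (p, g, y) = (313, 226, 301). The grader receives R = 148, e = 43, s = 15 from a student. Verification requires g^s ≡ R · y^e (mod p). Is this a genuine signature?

g^s mod p:
226^2 = 51076 ≡ 57
226^4 ≡ 57^2 = 3249 ≡ 119
226^8 ≡ 119^2 = 14161 ≡ 76
15 = 8 + 4 + 2 + 1, so 226^15 ≡ 76·119·57·226 ≡ 261 (mod 313)
R · y^e mod p:
301^2 = 90601 ≡ 144
301^4 ≡ 144^2 = 20736 ≡ 78
301^8 ≡ 78^2 = 6084 ≡ 137
301^16 ≡ 137^2 = 18769 ≡ 302
301^32 ≡ 302^2 = 91204 ≡ 121
43 = 32 + 8 + 2 + 1, so 301^43 ≡ 121·137·144·301 ≡ 78 (mod 313)
148·78 = 11544 ≡ 276 (mod 313)
261 ≠ 276; the check fails.

forged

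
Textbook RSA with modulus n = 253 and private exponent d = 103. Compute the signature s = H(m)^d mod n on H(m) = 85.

193

(H(m))^2 ≡ 85^2 = 7225 ≡ 141
(H(m))^4 ≡ 141^2 = 19881 ≡ 147
(H(m))^8 ≡ 147^2 = 21609 ≡ 104
(H(m))^16 ≡ 104^2 = 10816 ≡ 190
(H(m))^32 ≡ 190^2 = 36100 ≡ 174
(H(m))^64 ≡ 174^2 = 30276 ≡ 169
103 = 64 + 32 + 4 + 2 + 1, so (H(m))^103 ≡ 169·174·147·141·85 ≡ 193 (mod 253)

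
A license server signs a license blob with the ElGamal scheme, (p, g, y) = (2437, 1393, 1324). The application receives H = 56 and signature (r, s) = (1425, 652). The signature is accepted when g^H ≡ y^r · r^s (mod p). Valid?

no

Left side g^H mod p:
1393^2 = 1940449 ≡ 597
1393^4 ≡ 597^2 = 356409 ≡ 607
1393^8 ≡ 607^2 = 368449 ≡ 462
1393^16 ≡ 462^2 = 213444 ≡ 1425
1393^32 ≡ 1425^2 = 2030625 ≡ 604
56 = 32 + 16 + 8, so 1393^56 ≡ 604·1425·462 ≡ 547 (mod 2437)
Right side y^r · r^s mod p:
1324^2 = 1752976 ≡ 773
1324^4 ≡ 773^2 = 597529 ≡ 464
1324^8 ≡ 464^2 = 215296 ≡ 840
1324^16 ≡ 840^2 = 705600 ≡ 1307
1324^32 ≡ 1307^2 = 1708249 ≡ 2349
1324^64 ≡ 2349^2 = 5517801 ≡ 433
1324^128 ≡ 433^2 = 187489 ≡ 2277
1324^256 ≡ 2277^2 = 5184729 ≡ 1230
1324^512 ≡ 1230^2 = 1512900 ≡ 1960
1324^1024 ≡ 1960^2 = 3841600 ≡ 888
1425 = 1024 + 256 + 128 + 16 + 1, so 1324^1425 ≡ 888·1230·2277·1307·1324 ≡ 464 (mod 2437)
1425^2 = 2030625 ≡ 604
1425^4 ≡ 604^2 = 364816 ≡ 1703
1425^8 ≡ 1703^2 = 2900209 ≡ 179
1425^16 ≡ 179^2 = 32041 ≡ 360
1425^32 ≡ 360^2 = 129600 ≡ 439
1425^64 ≡ 439^2 = 192721 ≡ 198
1425^128 ≡ 198^2 = 39204 ≡ 212
1425^256 ≡ 212^2 = 44944 ≡ 1078
1425^512 ≡ 1078^2 = 1162084 ≡ 2072
652 = 512 + 128 + 8 + 4, so 1425^652 ≡ 2072·212·179·1703 ≡ 1324 (mod 2437)
464·1324 = 614336 ≡ 212 (mod 2437)
547 ≠ 212, so verification fails.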